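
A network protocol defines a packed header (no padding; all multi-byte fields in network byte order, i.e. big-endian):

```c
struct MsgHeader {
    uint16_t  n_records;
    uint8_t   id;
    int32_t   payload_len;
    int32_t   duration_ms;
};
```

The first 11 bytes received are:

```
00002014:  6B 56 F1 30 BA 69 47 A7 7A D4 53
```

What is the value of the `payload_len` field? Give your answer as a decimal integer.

`payload_len` follows `n_records` (2 B), `id` (1 B), so it starts at offset 2 + 1 = 3 and occupies 4 bytes.
Bytes at offsets 3..6: 30 BA 69 47.
In big-endian order the high byte comes first in memory.
The bytes are already most-significant first: 0x30BA6947.
0x30BA6947 = 817523015.

817523015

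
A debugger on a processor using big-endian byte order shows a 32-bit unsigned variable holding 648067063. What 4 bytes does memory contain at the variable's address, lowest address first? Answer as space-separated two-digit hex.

648067063 in hexadecimal, padded to 32 bits, is 0x26A0B7F7.
Split into bytes (most-significant first): 26 A0 B7 F7.
Big-endian: lowest address holds the most-significant byte.
So the memory order matches the most-significant-first order: 26 A0 B7 F7.

26 A0 B7 F7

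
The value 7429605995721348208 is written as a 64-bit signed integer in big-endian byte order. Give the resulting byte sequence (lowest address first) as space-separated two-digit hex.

7429605995721348208 in hexadecimal, padded to 64 bits, is 0x671B434A14155470.
Split into bytes (most-significant first): 67 1B 43 4A 14 15 54 70.
Big-endian stores the most-significant byte at the lowest address.
So the memory order matches the most-significant-first order: 67 1B 43 4A 14 15 54 70.

67 1B 43 4A 14 15 54 70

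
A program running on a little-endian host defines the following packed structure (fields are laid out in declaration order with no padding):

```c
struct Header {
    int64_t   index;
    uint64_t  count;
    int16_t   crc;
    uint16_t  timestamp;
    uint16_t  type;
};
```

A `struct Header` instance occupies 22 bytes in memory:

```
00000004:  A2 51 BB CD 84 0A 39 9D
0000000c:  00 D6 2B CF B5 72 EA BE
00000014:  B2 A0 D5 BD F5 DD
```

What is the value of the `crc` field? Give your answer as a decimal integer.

`crc` follows `index` (8 B), `count` (8 B), so it starts at offset 8 + 8 = 16 and occupies 2 bytes.
Bytes at offsets 16..17: B2 A0.
Little-endian: lowest address holds the least-significant byte.
Reassemble most-significant byte first: A0 B2 → 0xA0B2.
Top bit is set, so as a signed 16-bit value this is 0xA0B2 − 2^16 = -24398.

-24398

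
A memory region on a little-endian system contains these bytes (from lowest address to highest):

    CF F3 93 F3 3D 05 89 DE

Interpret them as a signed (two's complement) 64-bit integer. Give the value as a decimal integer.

Little-endian stores the least-significant byte at the lowest address.
Reassemble most-significant byte first: DE 89 05 3D F3 93 F3 CF → 0xDE89053DF393F3CF.
Top bit is set, so as a signed 64-bit value this is 0xDE89053DF393F3CF − 2^64 = -2411390361842486321.

-2411390361842486321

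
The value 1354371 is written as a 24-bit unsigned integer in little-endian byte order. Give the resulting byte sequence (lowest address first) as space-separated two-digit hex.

83 AA 14

1354371 in hexadecimal, padded to 24 bits, is 0x14AA83.
Split into bytes (most-significant first): 14 AA 83.
In little-endian order the low byte comes first in memory.
So at ascending addresses the bytes are 83 AA 14.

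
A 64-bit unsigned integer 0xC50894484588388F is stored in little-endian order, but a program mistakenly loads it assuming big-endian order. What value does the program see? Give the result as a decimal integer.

10320148377271273669

Stored little-endian, the bytes at ascending addresses are 8F 38 88 45 48 94 08 C5.
Read back as big-endian, the last byte is least significant, giving 0x8F388845489408C5.
0x8F388845489408C5 = 10320148377271273669.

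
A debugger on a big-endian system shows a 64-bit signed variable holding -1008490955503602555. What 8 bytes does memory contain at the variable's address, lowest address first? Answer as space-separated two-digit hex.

Two's complement of -1008490955503602555 in 64 bits: 1008490955503602555 = 0x0DFEE12E49FC8B7B; invert → 0xF2011ED1B6037484; add 1 → 0xF2011ED1B6037485.
Split into bytes (most-significant first): F2 01 1E D1 B6 03 74 85.
In big-endian order the high byte comes first in memory.
So the memory order matches the most-significant-first order: F2 01 1E D1 B6 03 74 85.

F2 01 1E D1 B6 03 74 85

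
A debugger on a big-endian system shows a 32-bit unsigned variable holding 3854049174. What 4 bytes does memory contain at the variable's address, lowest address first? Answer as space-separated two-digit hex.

3854049174 in hexadecimal, padded to 32 bits, is 0xE5B81F96.
Split into bytes (most-significant first): E5 B8 1F 96.
In big-endian order the high byte comes first in memory.
So the memory order matches the most-significant-first order: E5 B8 1F 96.

E5 B8 1F 96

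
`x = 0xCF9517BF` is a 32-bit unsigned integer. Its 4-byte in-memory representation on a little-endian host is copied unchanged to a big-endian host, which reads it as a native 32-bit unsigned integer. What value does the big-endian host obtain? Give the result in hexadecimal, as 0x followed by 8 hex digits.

Stored little-endian, the bytes at ascending addresses are BF 17 95 CF.
Read back as big-endian, the last byte is least significant, giving 0xBF1795CF.

0xBF1795CF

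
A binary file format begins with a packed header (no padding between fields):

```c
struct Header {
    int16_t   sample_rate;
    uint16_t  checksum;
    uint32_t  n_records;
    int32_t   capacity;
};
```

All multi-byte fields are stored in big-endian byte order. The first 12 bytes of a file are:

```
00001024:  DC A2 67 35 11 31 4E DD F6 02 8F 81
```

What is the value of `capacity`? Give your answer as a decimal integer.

-167604351

`capacity` follows `sample_rate` (2 B), `checksum` (2 B), `n_records` (4 B), so it starts at offset 2 + 2 + 4 = 8 and occupies 4 bytes.
Bytes at offsets 8..11: F6 02 8F 81.
Big-endian stores the most-significant byte at the lowest address.
The bytes are already most-significant first: 0xF6028F81.
Top bit is set, so as a signed 32-bit value this is 0xF6028F81 − 2^32 = -167604351.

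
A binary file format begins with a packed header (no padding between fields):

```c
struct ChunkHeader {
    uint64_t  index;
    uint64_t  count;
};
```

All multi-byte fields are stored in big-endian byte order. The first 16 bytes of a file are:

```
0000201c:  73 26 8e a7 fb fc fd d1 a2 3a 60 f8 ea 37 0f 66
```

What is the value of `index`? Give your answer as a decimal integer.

8297476215615061457

`index` is the first field, at byte offset 0, occupying 8 bytes.
Bytes at offsets 0..7: 73 26 8E A7 FB FC FD D1.
Big-endian: lowest address holds the most-significant byte.
The bytes are already most-significant first: 0x73268EA7FBFCFDD1.
0x73268EA7FBFCFDD1 = 8297476215615061457.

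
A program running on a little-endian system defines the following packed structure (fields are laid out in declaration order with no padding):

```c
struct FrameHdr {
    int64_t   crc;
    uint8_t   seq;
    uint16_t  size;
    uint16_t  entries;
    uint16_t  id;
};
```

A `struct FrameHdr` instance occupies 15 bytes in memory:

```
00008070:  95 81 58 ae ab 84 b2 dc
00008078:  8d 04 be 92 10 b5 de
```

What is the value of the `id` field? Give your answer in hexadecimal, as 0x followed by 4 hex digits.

0xDEB5

`id` follows `crc` (8 B), `seq` (1 B), `size` (2 B), `entries` (2 B), so it starts at offset 8 + 1 + 2 + 2 = 13 and occupies 2 bytes.
Bytes at offsets 13..14: B5 DE.
Little-endian: lowest address holds the least-significant byte.
Reassemble most-significant byte first: DE B5 → 0xDEB5.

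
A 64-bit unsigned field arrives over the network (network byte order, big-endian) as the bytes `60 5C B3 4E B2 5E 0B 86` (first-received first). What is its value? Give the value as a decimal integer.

6943621876079790982

In big-endian order the high byte comes first in memory.
The bytes are already most-significant first: 0x605CB34EB25E0B86.
0x605CB34EB25E0B86 = 6943621876079790982.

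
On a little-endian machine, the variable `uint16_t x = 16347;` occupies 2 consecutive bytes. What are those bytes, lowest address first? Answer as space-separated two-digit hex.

DB 3F

16347 in hexadecimal, padded to 16 bits, is 0x3FDB.
Split into bytes (most-significant first): 3F DB.
In little-endian order the low byte comes first in memory.
So at ascending addresses the bytes are DB 3F.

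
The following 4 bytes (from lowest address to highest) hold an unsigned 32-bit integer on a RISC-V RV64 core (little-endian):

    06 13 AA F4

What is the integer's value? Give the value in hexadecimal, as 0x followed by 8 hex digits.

Little-endian stores the least-significant byte at the lowest address.
Reassemble most-significant byte first: F4 AA 13 06 → 0xF4AA1306.

0xF4AA1306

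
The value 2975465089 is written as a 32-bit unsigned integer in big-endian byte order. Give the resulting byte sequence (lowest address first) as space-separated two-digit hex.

B1 59 FE 81

2975465089 in hexadecimal, padded to 32 bits, is 0xB159FE81.
Split into bytes (most-significant first): B1 59 FE 81.
Big-endian stores the most-significant byte at the lowest address.
So the memory order matches the most-significant-first order: B1 59 FE 81.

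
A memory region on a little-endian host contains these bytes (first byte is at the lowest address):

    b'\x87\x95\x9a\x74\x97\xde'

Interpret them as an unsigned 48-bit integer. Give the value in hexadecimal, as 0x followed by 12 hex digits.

0xDE97749A9587

Little-endian stores the least-significant byte at the lowest address.
Reassemble most-significant byte first: DE 97 74 9A 95 87 → 0xDE97749A9587.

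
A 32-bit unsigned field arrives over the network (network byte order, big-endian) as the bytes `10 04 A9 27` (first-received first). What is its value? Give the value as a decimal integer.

Big-endian stores the most-significant byte at the lowest address.
The bytes are already most-significant first: 0x1004A927.
0x1004A927 = 268740903.

268740903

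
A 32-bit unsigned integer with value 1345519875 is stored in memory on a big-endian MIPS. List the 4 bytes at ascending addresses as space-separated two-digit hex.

1345519875 in hexadecimal, padded to 32 bits, is 0x50330103.
Split into bytes (most-significant first): 50 33 01 03.
In big-endian order the high byte comes first in memory.
So the memory order matches the most-significant-first order: 50 33 01 03.

50 33 01 03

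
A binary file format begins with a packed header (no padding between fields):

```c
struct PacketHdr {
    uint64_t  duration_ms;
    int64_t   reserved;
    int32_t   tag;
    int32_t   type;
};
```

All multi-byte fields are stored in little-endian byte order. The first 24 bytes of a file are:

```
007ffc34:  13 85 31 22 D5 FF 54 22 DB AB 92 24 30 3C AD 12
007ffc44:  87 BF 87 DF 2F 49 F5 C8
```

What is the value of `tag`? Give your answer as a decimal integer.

-544751737

`tag` follows `duration_ms` (8 B), `reserved` (8 B), so it starts at offset 8 + 8 = 16 and occupies 4 bytes.
Bytes at offsets 16..19: 87 BF 87 DF.
In little-endian order the low byte comes first in memory.
Reassemble most-significant byte first: DF 87 BF 87 → 0xDF87BF87.
Top bit is set, so as a signed 32-bit value this is 0xDF87BF87 − 2^32 = -544751737.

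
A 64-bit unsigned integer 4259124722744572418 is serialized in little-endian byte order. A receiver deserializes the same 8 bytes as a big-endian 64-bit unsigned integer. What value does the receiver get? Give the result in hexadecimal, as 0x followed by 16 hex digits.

4259124722744572418 in 64-bit hexadecimal is 0x3B1B735E99463A02.
Stored little-endian, the bytes at ascending addresses are 02 3A 46 99 5E 73 1B 3B.
Read back as big-endian, the last byte is least significant, giving 0x023A46995E731B3B.

0x023A46995E731B3B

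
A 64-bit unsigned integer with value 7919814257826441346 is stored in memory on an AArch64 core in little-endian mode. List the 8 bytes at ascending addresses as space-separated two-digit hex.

82 A8 D1 44 1B D5 E8 6D

7919814257826441346 in hexadecimal, padded to 64 bits, is 0x6DE8D51B44D1A882.
Split into bytes (most-significant first): 6D E8 D5 1B 44 D1 A8 82.
Little-endian stores the least-significant byte at the lowest address.
So at ascending addresses the bytes are 82 A8 D1 44 1B D5 E8 6D.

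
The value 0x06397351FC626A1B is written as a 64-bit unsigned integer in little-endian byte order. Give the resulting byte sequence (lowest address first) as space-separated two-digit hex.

Split into bytes (most-significant first): 06 39 73 51 FC 62 6A 1B.
Little-endian: lowest address holds the least-significant byte.
So at ascending addresses the bytes are 1B 6A 62 FC 51 73 39 06.

1B 6A 62 FC 51 73 39 06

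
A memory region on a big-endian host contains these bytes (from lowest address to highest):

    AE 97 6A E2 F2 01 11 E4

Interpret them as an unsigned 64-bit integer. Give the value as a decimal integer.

Big-endian: lowest address holds the most-significant byte.
The bytes are already most-significant first: 0xAE976AE2F20111E4.
0xAE976AE2F20111E4 = 12580641607038079460.

12580641607038079460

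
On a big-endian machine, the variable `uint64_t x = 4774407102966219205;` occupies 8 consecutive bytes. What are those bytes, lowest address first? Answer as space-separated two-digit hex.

4774407102966219205 in hexadecimal, padded to 64 bits, is 0x424219F6D96741C5.
Split into bytes (most-significant first): 42 42 19 F6 D9 67 41 C5.
Big-endian stores the most-significant byte at the lowest address.
So the memory order matches the most-significant-first order: 42 42 19 F6 D9 67 41 C5.

42 42 19 F6 D9 67 41 C5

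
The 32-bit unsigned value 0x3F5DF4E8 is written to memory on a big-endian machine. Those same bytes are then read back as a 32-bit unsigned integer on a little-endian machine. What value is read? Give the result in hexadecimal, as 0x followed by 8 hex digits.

0xE8F45D3F

Stored big-endian, the bytes at ascending addresses are 3F 5D F4 E8.
Read back as little-endian, the first byte is least significant, giving 0xE8F45D3F.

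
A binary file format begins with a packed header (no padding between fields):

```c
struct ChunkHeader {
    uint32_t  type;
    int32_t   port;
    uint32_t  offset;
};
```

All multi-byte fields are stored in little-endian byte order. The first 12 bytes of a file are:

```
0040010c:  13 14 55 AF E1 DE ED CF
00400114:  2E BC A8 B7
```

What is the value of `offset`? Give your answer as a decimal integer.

3081288750

`offset` follows `type` (4 B), `port` (4 B), so it starts at offset 4 + 4 = 8 and occupies 4 bytes.
Bytes at offsets 8..11: 2E BC A8 B7.
Little-endian stores the least-significant byte at the lowest address.
Reassemble most-significant byte first: B7 A8 BC 2E → 0xB7A8BC2E.
0xB7A8BC2E = 3081288750.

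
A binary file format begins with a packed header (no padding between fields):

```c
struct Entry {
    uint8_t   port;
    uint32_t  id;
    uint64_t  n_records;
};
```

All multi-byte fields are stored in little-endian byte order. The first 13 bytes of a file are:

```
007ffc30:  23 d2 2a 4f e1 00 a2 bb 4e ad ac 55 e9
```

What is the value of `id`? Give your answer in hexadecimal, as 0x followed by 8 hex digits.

`id` follows `port` (1 byte), so it starts at byte offset 1 and occupies 4 bytes.
Bytes at offsets 1..4: D2 2A 4F E1.
Little-endian: lowest address holds the least-significant byte.
Reassemble most-significant byte first: E1 4F 2A D2 → 0xE14F2AD2.

0xE14F2AD2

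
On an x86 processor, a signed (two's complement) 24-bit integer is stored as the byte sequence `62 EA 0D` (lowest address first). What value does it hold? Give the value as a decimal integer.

Little-endian stores the least-significant byte at the lowest address.
Reassemble most-significant byte first: 0D EA 62 → 0x0DEA62.
0x0DEA62 = 911970.

911970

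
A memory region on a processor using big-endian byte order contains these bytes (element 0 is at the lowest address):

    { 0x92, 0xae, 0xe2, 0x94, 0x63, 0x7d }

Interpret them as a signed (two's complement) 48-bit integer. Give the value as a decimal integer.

Big-endian: lowest address holds the most-significant byte.
The bytes are already most-significant first: 0x92AEE294637D.
Top bit is set, so as a signed 48-bit value this is 0x92AEE294637D − 2^48 = -120195153370243.

-120195153370243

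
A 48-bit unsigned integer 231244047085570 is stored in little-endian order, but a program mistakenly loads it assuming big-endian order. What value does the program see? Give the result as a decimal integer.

2681279303890

231244047085570 in 48-bit hexadecimal is 0xD250B3487002.
Stored little-endian, the bytes at ascending addresses are 02 70 48 B3 50 D2.
Read back as big-endian, the last byte is least significant, giving 0x027048B350D2.
0x027048B350D2 = 2681279303890.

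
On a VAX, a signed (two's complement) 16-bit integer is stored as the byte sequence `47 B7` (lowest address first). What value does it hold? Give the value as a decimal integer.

-18617

Little-endian stores the least-significant byte at the lowest address.
Reassemble most-significant byte first: B7 47 → 0xB747.
Top bit is set, so as a signed 16-bit value this is 0xB747 − 2^16 = -18617.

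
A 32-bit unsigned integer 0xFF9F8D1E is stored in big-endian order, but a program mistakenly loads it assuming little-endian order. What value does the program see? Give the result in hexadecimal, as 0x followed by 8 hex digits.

0x1E8D9FFF

Stored big-endian, the bytes at ascending addresses are FF 9F 8D 1E.
Read back as little-endian, the first byte is least significant, giving 0x1E8D9FFF.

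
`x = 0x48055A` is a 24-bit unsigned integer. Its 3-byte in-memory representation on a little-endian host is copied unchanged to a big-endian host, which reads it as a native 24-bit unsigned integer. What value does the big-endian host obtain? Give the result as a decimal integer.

5899592

Stored little-endian, the bytes at ascending addresses are 5A 05 48.
Read back as big-endian, the last byte is least significant, giving 0x5A0548.
0x5A0548 = 5899592.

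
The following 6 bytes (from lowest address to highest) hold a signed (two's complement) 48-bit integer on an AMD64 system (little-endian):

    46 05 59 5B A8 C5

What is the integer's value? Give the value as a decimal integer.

-64148098972346

Little-endian: lowest address holds the least-significant byte.
Reassemble most-significant byte first: C5 A8 5B 59 05 46 → 0xC5A85B590546.
Top bit is set, so as a signed 48-bit value this is 0xC5A85B590546 − 2^48 = -64148098972346.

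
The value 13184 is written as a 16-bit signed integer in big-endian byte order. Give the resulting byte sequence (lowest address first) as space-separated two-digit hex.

13184 in hexadecimal, padded to 16 bits, is 0x3380.
Split into bytes (most-significant first): 33 80.
In big-endian order the high byte comes first in memory.
So the memory order matches the most-significant-first order: 33 80.

33 80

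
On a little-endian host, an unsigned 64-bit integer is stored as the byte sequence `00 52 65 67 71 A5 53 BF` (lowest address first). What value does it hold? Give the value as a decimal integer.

13786544790795801088

Little-endian stores the least-significant byte at the lowest address.
Reassemble most-significant byte first: BF 53 A5 71 67 65 52 00 → 0xBF53A57167655200.
0xBF53A57167655200 = 13786544790795801088.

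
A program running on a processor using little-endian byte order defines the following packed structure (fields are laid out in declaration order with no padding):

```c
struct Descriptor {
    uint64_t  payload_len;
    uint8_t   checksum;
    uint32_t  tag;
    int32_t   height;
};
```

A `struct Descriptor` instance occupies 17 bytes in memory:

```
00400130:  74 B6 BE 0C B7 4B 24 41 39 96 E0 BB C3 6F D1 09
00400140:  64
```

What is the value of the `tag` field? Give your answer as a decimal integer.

`tag` follows `payload_len` (8 B), `checksum` (1 B), so it starts at offset 8 + 1 = 9 and occupies 4 bytes.
Bytes at offsets 9..12: 96 E0 BB C3.
Little-endian stores the least-significant byte at the lowest address.
Reassemble most-significant byte first: C3 BB E0 96 → 0xC3BBE096.
0xC3BBE096 = 3283869846.

3283869846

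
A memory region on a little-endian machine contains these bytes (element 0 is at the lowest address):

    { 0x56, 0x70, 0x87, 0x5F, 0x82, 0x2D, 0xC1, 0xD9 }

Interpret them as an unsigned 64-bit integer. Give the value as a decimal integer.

Little-endian stores the least-significant byte at the lowest address.
Reassemble most-significant byte first: D9 C1 2D 82 5F 87 70 56 → 0xD9C12D825F877056.
0xD9C12D825F877056 = 15690872614707228758.

15690872614707228758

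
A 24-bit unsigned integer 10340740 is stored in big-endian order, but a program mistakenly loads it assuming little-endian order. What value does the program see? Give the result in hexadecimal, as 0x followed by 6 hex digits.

0x84C99D

10340740 in 24-bit hexadecimal is 0x9DC984.
Stored big-endian, the bytes at ascending addresses are 9D C9 84.
Read back as little-endian, the first byte is least significant, giving 0x84C99D.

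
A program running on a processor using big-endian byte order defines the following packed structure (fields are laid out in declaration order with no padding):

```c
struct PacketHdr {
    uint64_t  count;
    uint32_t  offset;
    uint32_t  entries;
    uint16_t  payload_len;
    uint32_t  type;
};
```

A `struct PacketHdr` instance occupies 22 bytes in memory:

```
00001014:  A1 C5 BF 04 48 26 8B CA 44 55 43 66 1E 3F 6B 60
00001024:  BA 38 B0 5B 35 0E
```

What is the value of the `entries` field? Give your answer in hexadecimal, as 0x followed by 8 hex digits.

`entries` follows `count` (8 B), `offset` (4 B), so it starts at offset 8 + 4 = 12 and occupies 4 bytes.
Bytes at offsets 12..15: 1E 3F 6B 60.
In big-endian order the high byte comes first in memory.
The bytes are already most-significant first: 0x1E3F6B60.

0x1E3F6B60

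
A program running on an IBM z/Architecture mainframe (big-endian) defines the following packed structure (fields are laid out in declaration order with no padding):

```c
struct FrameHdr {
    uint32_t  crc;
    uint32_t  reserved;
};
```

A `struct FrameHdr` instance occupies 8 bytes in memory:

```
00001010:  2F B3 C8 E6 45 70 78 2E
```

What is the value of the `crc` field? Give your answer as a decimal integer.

`crc` is the first field, at byte offset 0, occupying 4 bytes.
Bytes at offsets 0..3: 2F B3 C8 E6.
Big-endian stores the most-significant byte at the lowest address.
The bytes are already most-significant first: 0x2FB3C8E6.
0x2FB3C8E6 = 800311526.

800311526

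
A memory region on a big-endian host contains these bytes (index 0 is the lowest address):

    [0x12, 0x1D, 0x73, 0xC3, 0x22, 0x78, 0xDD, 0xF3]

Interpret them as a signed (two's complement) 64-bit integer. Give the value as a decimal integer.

In big-endian order the high byte comes first in memory.
The bytes are already most-significant first: 0x121D73C32278DDF3.
0x121D73C32278DDF3 = 1305326748941475315.

1305326748941475315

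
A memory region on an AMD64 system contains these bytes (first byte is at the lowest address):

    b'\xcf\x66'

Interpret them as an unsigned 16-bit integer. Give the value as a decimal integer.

In little-endian order the low byte comes first in memory.
Reassemble most-significant byte first: 66 CF → 0x66CF.
0x66CF = 26319.

26319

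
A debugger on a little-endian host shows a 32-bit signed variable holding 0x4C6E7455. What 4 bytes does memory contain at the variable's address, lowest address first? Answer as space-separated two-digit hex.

55 74 6E 4C

Split into bytes (most-significant first): 4C 6E 74 55.
Little-endian: lowest address holds the least-significant byte.
So at ascending addresses the bytes are 55 74 6E 4C.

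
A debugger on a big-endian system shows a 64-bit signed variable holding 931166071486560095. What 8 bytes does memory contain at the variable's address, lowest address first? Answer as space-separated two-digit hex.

0C EC 2A 9B C5 DA 37 5F

931166071486560095 in hexadecimal, padded to 64 bits, is 0x0CEC2A9BC5DA375F.
Split into bytes (most-significant first): 0C EC 2A 9B C5 DA 37 5F.
Big-endian: lowest address holds the most-significant byte.
So the memory order matches the most-significant-first order: 0C EC 2A 9B C5 DA 37 5F.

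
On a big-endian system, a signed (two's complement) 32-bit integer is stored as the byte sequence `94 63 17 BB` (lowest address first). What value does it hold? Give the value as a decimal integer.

In big-endian order the high byte comes first in memory.
The bytes are already most-significant first: 0x946317BB.
Top bit is set, so as a signed 32-bit value this is 0x946317BB − 2^32 = -1805445189.

-1805445189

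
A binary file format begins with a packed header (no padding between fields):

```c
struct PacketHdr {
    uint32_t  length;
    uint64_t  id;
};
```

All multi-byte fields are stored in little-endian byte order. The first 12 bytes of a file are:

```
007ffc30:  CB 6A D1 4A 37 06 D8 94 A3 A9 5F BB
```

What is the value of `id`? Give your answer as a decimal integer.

13501696727921985079

`id` follows `length` (4 bytes), so it starts at byte offset 4 and occupies 8 bytes.
Bytes at offsets 4..11: 37 06 D8 94 A3 A9 5F BB.
Little-endian: lowest address holds the least-significant byte.
Reassemble most-significant byte first: BB 5F A9 A3 94 D8 06 37 → 0xBB5FA9A394D80637.
0xBB5FA9A394D80637 = 13501696727921985079.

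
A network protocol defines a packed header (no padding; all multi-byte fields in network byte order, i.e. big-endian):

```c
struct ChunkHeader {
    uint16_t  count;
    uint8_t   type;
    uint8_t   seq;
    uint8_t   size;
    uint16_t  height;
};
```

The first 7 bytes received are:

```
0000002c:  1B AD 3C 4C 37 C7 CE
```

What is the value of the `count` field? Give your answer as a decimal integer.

7085

`count` is the first field, at byte offset 0, occupying 2 bytes.
Bytes at offsets 0..1: 1B AD.
Big-endian: lowest address holds the most-significant byte.
The bytes are already most-significant first: 0x1BAD.
0x1BAD = 7085.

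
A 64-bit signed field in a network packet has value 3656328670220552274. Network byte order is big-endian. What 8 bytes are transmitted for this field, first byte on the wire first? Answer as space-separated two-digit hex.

3656328670220552274 in hexadecimal, padded to 64 bits, is 0x32BDE38DB2928852.
Split into bytes (most-significant first): 32 BD E3 8D B2 92 88 52.
In big-endian order the high byte comes first in memory.
So the memory order matches the most-significant-first order: 32 BD E3 8D B2 92 88 52.

32 BD E3 8D B2 92 88 52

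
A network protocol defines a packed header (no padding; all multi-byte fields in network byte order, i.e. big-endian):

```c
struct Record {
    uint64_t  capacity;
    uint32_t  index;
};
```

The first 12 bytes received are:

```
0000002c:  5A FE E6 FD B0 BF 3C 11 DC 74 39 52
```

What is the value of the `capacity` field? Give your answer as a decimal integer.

`capacity` is the first field, at byte offset 0, occupying 8 bytes.
Bytes at offsets 0..7: 5A FE E6 FD B0 BF 3C 11.
Big-endian: lowest address holds the most-significant byte.
The bytes are already most-significant first: 0x5AFEE6FDB0BF3C11.
0x5AFEE6FDB0BF3C11 = 6556932084764458001.

6556932084764458001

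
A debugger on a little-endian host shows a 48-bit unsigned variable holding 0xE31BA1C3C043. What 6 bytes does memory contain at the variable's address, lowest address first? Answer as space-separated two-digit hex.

Split into bytes (most-significant first): E3 1B A1 C3 C0 43.
Little-endian stores the least-significant byte at the lowest address.
So at ascending addresses the bytes are 43 C0 C3 A1 1B E3.

43 C0 C3 A1 1B E3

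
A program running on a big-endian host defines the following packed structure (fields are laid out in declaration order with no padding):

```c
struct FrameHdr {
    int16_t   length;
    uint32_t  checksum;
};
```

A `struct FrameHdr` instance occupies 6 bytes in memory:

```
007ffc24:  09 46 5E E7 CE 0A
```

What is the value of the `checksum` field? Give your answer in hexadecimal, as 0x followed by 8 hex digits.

`checksum` follows `length` (2 bytes), so it starts at byte offset 2 and occupies 4 bytes.
Bytes at offsets 2..5: 5E E7 CE 0A.
In big-endian order the high byte comes first in memory.
The bytes are already most-significant first: 0x5EE7CE0A.

0x5EE7CE0A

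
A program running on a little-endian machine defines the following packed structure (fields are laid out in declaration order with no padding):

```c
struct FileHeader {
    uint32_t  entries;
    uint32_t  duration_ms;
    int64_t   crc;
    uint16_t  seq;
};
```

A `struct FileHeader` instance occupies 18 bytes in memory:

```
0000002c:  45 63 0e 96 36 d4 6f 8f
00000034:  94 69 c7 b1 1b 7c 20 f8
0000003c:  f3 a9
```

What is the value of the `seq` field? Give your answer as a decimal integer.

43507

`seq` follows `entries` (4 B), `duration_ms` (4 B), `crc` (8 B), so it starts at offset 4 + 4 + 8 = 16 and occupies 2 bytes.
Bytes at offsets 16..17: F3 A9.
Little-endian stores the least-significant byte at the lowest address.
Reassemble most-significant byte first: A9 F3 → 0xA9F3.
0xA9F3 = 43507.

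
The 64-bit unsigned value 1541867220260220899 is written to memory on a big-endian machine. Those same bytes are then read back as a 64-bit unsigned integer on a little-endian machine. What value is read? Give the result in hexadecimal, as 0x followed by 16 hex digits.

0xE3EF6D5211D06515

1541867220260220899 in 64-bit hexadecimal is 0x1565D011526DEFE3.
Stored big-endian, the bytes at ascending addresses are 15 65 D0 11 52 6D EF E3.
Read back as little-endian, the first byte is least significant, giving 0xE3EF6D5211D06515.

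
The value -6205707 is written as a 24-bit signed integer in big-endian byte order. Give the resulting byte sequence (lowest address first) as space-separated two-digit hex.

Two's complement of -6205707 in 24 bits: 6205707 = 0x5EB10B; invert → 0xA14EF4; add 1 → 0xA14EF5.
Split into bytes (most-significant first): A1 4E F5.
Big-endian stores the most-significant byte at the lowest address.
So the memory order matches the most-significant-first order: A1 4E F5.

A1 4E F5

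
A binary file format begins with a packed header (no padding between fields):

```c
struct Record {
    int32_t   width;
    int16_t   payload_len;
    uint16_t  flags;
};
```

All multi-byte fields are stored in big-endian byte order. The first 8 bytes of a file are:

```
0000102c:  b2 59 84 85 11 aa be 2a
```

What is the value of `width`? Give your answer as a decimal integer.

-1302756219

`width` is the first field, at byte offset 0, occupying 4 bytes.
Bytes at offsets 0..3: B2 59 84 85.
Big-endian: lowest address holds the most-significant byte.
The bytes are already most-significant first: 0xB2598485.
Top bit is set, so as a signed 32-bit value this is 0xB2598485 − 2^32 = -1302756219.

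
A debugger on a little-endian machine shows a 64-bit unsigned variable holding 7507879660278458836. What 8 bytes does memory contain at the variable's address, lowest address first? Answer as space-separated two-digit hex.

D4 29 47 C7 C5 58 31 68

7507879660278458836 in hexadecimal, padded to 64 bits, is 0x683158C5C74729D4.
Split into bytes (most-significant first): 68 31 58 C5 C7 47 29 D4.
Little-endian stores the least-significant byte at the lowest address.
So at ascending addresses the bytes are D4 29 47 C7 C5 58 31 68.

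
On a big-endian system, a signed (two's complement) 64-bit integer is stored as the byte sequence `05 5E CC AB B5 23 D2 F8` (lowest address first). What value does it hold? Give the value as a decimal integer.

In big-endian order the high byte comes first in memory.
The bytes are already most-significant first: 0x055ECCABB523D2F8.
0x055ECCABB523D2F8 = 386971655850939128.

386971655850939128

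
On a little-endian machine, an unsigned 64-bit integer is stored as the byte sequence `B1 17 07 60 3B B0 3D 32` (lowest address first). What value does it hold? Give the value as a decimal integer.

3620243444536383409

Little-endian stores the least-significant byte at the lowest address.
Reassemble most-significant byte first: 32 3D B0 3B 60 07 17 B1 → 0x323DB03B600717B1.
0x323DB03B600717B1 = 3620243444536383409.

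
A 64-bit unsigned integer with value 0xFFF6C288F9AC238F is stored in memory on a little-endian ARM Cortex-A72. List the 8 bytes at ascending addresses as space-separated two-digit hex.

8F 23 AC F9 88 C2 F6 FF

Split into bytes (most-significant first): FF F6 C2 88 F9 AC 23 8F.
Little-endian stores the least-significant byte at the lowest address.
So at ascending addresses the bytes are 8F 23 AC F9 88 C2 F6 FF.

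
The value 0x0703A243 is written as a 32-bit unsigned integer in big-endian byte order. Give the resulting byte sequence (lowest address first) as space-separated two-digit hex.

Split into bytes (most-significant first): 07 03 A2 43.
Big-endian stores the most-significant byte at the lowest address.
So the memory order matches the most-significant-first order: 07 03 A2 43.

07 03 A2 43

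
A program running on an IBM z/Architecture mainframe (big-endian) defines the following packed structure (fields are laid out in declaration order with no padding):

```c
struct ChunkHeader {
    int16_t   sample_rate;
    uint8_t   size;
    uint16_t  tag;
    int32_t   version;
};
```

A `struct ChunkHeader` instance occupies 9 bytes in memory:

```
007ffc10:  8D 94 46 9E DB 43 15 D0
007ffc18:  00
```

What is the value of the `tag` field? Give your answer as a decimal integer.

`tag` follows `sample_rate` (2 B), `size` (1 B), so it starts at offset 2 + 1 = 3 and occupies 2 bytes.
Bytes at offsets 3..4: 9E DB.
Big-endian stores the most-significant byte at the lowest address.
The bytes are already most-significant first: 0x9EDB.
0x9EDB = 40667.

40667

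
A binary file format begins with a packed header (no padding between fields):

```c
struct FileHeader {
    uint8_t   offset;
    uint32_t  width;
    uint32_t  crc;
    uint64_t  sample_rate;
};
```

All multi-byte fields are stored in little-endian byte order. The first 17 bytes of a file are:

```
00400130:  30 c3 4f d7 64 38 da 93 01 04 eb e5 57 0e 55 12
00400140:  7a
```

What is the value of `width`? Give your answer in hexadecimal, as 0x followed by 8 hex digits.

`width` follows `offset` (1 byte), so it starts at byte offset 1 and occupies 4 bytes.
Bytes at offsets 1..4: C3 4F D7 64.
Little-endian stores the least-significant byte at the lowest address.
Reassemble most-significant byte first: 64 D7 4F C3 → 0x64D74FC3.

0x64D74FC3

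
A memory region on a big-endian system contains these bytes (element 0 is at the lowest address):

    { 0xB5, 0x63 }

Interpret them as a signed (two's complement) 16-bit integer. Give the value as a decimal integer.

In big-endian order the high byte comes first in memory.
The bytes are already most-significant first: 0xB563.
Top bit is set, so as a signed 16-bit value this is 0xB563 − 2^16 = -19101.

-19101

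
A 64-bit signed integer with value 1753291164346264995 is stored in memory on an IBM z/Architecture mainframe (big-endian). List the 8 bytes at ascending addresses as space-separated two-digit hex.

1753291164346264995 in hexadecimal, padded to 64 bits, is 0x1854F1064EB0ADA3.
Split into bytes (most-significant first): 18 54 F1 06 4E B0 AD A3.
Big-endian: lowest address holds the most-significant byte.
So the memory order matches the most-significant-first order: 18 54 F1 06 4E B0 AD A3.

18 54 F1 06 4E B0 AD A3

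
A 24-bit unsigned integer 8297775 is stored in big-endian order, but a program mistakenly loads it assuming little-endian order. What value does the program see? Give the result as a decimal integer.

3120510

8297775 in 24-bit hexadecimal is 0x7E9D2F.
Stored big-endian, the bytes at ascending addresses are 7E 9D 2F.
Read back as little-endian, the first byte is least significant, giving 0x2F9D7E.
0x2F9D7E = 3120510.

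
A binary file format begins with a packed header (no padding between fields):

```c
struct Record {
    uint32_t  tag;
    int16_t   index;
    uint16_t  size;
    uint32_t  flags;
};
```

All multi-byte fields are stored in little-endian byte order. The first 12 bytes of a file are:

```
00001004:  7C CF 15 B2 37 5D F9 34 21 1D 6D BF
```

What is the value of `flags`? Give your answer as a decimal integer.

`flags` follows `tag` (4 B), `index` (2 B), `size` (2 B), so it starts at offset 4 + 2 + 2 = 8 and occupies 4 bytes.
Bytes at offsets 8..11: 21 1D 6D BF.
Little-endian: lowest address holds the least-significant byte.
Reassemble most-significant byte first: BF 6D 1D 21 → 0xBF6D1D21.
0xBF6D1D21 = 3211599137.

3211599137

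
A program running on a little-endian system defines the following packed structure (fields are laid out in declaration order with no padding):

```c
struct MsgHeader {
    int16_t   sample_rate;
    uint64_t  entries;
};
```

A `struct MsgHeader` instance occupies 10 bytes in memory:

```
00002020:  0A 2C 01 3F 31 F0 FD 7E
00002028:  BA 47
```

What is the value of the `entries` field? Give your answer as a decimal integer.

`entries` follows `sample_rate` (2 bytes), so it starts at byte offset 2 and occupies 8 bytes.
Bytes at offsets 2..9: 01 3F 31 F0 FD 7E BA 47.
Little-endian stores the least-significant byte at the lowest address.
Reassemble most-significant byte first: 47 BA 7E FD F0 31 3F 01 → 0x47BA7EFDF0313F01.
0x47BA7EFDF0313F01 = 5168583151482650369.

5168583151482650369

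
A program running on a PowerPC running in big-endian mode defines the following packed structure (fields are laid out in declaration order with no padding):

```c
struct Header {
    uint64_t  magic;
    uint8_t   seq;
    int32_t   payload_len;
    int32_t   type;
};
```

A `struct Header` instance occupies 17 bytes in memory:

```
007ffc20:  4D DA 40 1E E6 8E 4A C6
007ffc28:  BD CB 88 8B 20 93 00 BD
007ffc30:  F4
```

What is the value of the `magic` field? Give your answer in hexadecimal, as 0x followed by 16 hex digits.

0x4DDA401EE68E4AC6

`magic` is the first field, at byte offset 0, occupying 8 bytes.
Bytes at offsets 0..7: 4D DA 40 1E E6 8E 4A C6.
Big-endian: lowest address holds the most-significant byte.
The bytes are already most-significant first: 0x4DDA401EE68E4AC6.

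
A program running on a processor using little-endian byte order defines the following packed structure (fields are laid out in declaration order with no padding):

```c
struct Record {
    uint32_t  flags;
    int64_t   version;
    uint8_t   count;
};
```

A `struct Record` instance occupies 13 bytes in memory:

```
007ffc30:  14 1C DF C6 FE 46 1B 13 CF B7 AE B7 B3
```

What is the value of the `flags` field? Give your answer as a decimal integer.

3336510484

`flags` is the first field, at byte offset 0, occupying 4 bytes.
Bytes at offsets 0..3: 14 1C DF C6.
In little-endian order the low byte comes first in memory.
Reassemble most-significant byte first: C6 DF 1C 14 → 0xC6DF1C14.
0xC6DF1C14 = 3336510484.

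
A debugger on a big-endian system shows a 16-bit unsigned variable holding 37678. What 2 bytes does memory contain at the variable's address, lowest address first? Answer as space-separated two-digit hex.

37678 in hexadecimal, padded to 16 bits, is 0x932E.
Split into bytes (most-significant first): 93 2E.
In big-endian order the high byte comes first in memory.
So the memory order matches the most-significant-first order: 93 2E.

93 2E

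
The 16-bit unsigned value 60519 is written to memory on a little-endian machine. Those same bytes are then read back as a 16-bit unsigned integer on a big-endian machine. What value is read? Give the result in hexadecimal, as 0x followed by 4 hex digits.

0x67EC

60519 in 16-bit hexadecimal is 0xEC67.
Stored little-endian, the bytes at ascending addresses are 67 EC.
Read back as big-endian, the last byte is least significant, giving 0x67EC.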